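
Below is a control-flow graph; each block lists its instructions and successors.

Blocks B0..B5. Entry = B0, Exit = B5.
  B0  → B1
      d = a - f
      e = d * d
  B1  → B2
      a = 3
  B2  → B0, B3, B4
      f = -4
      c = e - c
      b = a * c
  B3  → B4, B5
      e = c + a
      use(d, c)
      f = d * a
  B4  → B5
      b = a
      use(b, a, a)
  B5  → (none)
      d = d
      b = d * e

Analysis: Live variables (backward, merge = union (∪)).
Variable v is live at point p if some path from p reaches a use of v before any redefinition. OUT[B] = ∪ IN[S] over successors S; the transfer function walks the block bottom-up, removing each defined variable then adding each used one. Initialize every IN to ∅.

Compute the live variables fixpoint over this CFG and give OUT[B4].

Fixpoint table:
  B0: | IN={a, c, f} | OUT={c, d, e}
  B1: | IN={c, d, e} | OUT={a, c, d, e}
  B2: | IN={a, c, d, e} | OUT={a, c, d, e, f}
  B3: | IN={a, c, d} | OUT={a, d, e}
  B4: | IN={a, d, e} | OUT={d, e}
  B5: | IN={d, e} | OUT={}

Merge at B4: OUT[B4] = IN[B5] = {d, e}

Answer: {d, e}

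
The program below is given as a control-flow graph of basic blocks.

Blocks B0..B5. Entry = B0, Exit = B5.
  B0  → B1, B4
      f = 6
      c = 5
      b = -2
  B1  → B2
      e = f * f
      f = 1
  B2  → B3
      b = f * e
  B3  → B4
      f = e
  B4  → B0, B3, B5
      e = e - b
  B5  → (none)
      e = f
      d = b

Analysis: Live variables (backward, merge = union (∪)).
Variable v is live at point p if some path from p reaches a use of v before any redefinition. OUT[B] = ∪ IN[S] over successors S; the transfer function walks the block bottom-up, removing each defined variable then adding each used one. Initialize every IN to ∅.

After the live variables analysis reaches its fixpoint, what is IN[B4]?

Fixpoint table:
  B0:   IN={e}   OUT={b, e, f}
  B1:   IN={f}   OUT={e, f}
  B2:   IN={e, f}   OUT={b, e}
  B3:   IN={b, e}   OUT={b, e, f}
  B4:   IN={b, e, f}   OUT={b, e, f}
  B5:   IN={b, f}   OUT={}

Merge at B4: OUT[B4] = IN[B0] ⊔ IN[B3] ⊔ IN[B5] = {b, e, f}
Applying B4's transfer function to that OUT value gives IN[B4] (row B4 above).

Answer: {b, e, f}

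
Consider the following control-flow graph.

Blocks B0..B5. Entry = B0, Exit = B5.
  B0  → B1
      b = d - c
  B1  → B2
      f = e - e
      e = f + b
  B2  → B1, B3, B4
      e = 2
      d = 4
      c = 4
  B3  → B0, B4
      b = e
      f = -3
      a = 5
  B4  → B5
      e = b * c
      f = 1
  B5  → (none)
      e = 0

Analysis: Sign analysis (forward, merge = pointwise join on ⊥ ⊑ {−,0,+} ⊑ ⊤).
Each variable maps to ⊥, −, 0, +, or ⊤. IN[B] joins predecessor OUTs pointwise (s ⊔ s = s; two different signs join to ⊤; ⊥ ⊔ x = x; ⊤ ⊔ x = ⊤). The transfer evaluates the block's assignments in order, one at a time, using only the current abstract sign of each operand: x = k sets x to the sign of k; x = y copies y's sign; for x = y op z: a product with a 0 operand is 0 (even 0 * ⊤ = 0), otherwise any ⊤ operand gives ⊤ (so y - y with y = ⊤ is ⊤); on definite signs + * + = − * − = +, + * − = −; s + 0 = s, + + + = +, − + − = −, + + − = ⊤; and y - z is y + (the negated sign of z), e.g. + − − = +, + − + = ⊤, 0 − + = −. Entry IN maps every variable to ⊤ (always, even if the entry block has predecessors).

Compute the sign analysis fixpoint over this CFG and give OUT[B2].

Converged values:
  B0: | IN=(all ⊤) | OUT=(all ⊤)
  B1: | IN=(all ⊤) | OUT=(all ⊤)
  B2: | IN=(all ⊤) | OUT={c:+, d:+, e:+; rest ⊤}
  B3: | IN={c:+, d:+, e:+; rest ⊤} | OUT={a:+, b:+, c:+, d:+, e:+, f:-; rest ⊤}
  B4: | IN={c:+, d:+, e:+; rest ⊤} | OUT={c:+, d:+, f:+; rest ⊤}
  B5: | IN={c:+, d:+, f:+; rest ⊤} | OUT={c:+, d:+, e:0, f:+; rest ⊤}

Merge at B2: IN[B2] = OUT[B1] = {a: ⊤, b: ⊤, c: ⊤, d: ⊤, e: ⊤, f: ⊤}
Applying B2's transfer function to that IN value gives OUT[B2] (row B2 above).

Answer: {a: ⊤, b: ⊤, c: +, d: +, e: +, f: ⊤}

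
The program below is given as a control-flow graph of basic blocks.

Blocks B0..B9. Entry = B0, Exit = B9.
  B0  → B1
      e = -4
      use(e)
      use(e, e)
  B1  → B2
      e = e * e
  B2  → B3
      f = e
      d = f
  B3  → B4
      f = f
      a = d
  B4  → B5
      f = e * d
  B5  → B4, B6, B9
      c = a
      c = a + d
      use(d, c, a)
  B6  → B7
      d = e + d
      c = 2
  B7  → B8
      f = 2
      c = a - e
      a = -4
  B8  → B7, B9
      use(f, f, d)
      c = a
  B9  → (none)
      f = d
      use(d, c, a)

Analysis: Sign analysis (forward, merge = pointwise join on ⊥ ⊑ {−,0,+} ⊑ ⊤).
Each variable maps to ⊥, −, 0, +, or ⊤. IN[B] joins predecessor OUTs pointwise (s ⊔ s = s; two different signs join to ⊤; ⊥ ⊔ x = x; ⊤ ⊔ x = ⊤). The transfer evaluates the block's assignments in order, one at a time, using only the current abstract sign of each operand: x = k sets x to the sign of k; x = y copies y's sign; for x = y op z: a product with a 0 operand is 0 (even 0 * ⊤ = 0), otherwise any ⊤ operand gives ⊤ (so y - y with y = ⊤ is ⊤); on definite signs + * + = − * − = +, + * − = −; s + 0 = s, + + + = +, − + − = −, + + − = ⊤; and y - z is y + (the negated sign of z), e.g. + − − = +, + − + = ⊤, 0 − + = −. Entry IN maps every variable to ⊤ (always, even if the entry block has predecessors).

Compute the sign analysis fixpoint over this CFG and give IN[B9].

Converged values:
  B0: | IN=(all ⊤) | OUT={e:-; rest ⊤}
  B1: | IN={e:-; rest ⊤} | OUT={e:+; rest ⊤}
  B2: | IN={e:+; rest ⊤} | OUT={d:+, e:+, f:+; rest ⊤}
  B3: | IN={d:+, e:+, f:+; rest ⊤} | OUT={a:+, d:+, e:+, f:+; rest ⊤}
  B4: | IN={a:+, d:+, e:+, f:+; rest ⊤} | OUT={a:+, d:+, e:+, f:+; rest ⊤}
  B5: | IN={a:+, d:+, e:+, f:+; rest ⊤} | OUT={a:+, c:+, d:+, e:+, f:+; rest ⊤}
  B6: | IN={a:+, c:+, d:+, e:+, f:+; rest ⊤} | OUT={a:+, c:+, d:+, e:+, f:+; rest ⊤}
  B7: | IN={d:+, e:+, f:+; rest ⊤} | OUT={a:-, d:+, e:+, f:+; rest ⊤}
  B8: | IN={a:-, d:+, e:+, f:+; rest ⊤} | OUT={a:-, c:-, d:+, e:+, f:+; rest ⊤}
  B9: | IN={d:+, e:+, f:+; rest ⊤} | OUT={d:+, e:+, f:+; rest ⊤}

Merge at B9: IN[B9] = OUT[B5] ⊔ OUT[B8] = {a: ⊤, b: ⊤, c: ⊤, d: +, e: +, f: +}

Answer: {a: ⊤, b: ⊤, c: ⊤, d: +, e: +, f: +}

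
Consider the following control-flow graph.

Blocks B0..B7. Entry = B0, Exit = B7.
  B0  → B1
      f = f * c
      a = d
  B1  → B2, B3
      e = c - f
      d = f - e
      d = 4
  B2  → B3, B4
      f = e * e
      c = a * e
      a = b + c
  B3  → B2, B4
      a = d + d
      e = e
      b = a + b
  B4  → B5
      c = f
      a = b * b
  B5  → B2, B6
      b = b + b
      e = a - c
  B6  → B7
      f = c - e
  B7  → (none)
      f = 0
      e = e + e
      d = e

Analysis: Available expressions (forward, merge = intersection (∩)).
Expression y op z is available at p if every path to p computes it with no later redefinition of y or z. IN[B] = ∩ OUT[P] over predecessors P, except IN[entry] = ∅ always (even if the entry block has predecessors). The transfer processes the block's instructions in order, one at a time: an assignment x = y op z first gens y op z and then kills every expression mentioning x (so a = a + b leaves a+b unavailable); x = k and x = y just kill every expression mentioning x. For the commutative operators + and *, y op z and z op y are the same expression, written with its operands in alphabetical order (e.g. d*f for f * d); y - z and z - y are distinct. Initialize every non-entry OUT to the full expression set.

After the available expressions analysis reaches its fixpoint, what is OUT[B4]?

Fixpoint table:
  B0:  IN={}  OUT={}
  B1:  IN={}  OUT={c-f, f-e}
  B2:  IN={}  OUT={b+c, e*e}
  B3:  IN={}  OUT={d+d}
  B4:  IN={}  OUT={b*b}
  B5:  IN={b*b}  OUT={a-c}
  B6:  IN={a-c}  OUT={a-c, c-e}
  B7:  IN={a-c, c-e}  OUT={a-c}

Merge at B4: IN[B4] = OUT[B2] ∩ OUT[B3] = {}
Applying B4's transfer function to that IN value gives OUT[B4] (row B4 above).

Answer: {b*b}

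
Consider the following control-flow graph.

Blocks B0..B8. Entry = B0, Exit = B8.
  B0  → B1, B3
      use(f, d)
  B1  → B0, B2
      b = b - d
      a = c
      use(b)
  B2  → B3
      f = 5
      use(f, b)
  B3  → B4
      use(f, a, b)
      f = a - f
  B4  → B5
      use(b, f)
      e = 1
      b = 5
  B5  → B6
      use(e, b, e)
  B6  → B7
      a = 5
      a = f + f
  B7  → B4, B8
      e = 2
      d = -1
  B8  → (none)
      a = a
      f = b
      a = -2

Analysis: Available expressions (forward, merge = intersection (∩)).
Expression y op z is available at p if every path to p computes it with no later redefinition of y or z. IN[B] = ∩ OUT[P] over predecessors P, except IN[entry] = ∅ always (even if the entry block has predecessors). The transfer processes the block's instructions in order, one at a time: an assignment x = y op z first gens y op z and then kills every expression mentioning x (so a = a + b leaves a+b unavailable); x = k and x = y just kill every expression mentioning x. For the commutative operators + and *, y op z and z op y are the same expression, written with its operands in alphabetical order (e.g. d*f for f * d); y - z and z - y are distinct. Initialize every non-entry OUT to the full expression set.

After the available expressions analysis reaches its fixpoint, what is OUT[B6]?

Answer: {f+f}

Derivation:
Per-block solution:
  B0: | IN={} | OUT={}
  B1: | IN={} | OUT={}
  B2: | IN={} | OUT={}
  B3: | IN={} | OUT={}
  B4: | IN={} | OUT={}
  B5: | IN={} | OUT={}
  B6: | IN={} | OUT={f+f}
  B7: | IN={f+f} | OUT={f+f}
  B8: | IN={f+f} | OUT={}

Merge at B6: IN[B6] = OUT[B5] = {}
Applying B6's transfer function to that IN value gives OUT[B6] (row B6 above).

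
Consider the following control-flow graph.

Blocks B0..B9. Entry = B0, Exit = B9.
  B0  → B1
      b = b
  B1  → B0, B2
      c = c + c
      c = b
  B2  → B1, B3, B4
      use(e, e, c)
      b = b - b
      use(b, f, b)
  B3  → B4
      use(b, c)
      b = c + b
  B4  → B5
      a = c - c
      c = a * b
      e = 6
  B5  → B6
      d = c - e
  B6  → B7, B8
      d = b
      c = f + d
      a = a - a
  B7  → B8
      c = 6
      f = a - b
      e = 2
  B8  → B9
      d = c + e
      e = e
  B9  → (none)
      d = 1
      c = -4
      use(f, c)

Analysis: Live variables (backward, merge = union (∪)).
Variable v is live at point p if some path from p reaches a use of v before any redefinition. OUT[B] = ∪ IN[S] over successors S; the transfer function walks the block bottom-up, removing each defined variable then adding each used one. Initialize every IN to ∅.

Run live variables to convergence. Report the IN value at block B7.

Answer: {a, b}

Trace:
Converged values:
  B0:   IN={b, c, e, f}   OUT={b, c, e, f}
  B1:   IN={b, c, e, f}   OUT={b, c, e, f}
  B2:   IN={b, c, e, f}   OUT={b, c, e, f}
  B3:   IN={b, c, f}   OUT={b, c, f}
  B4:   IN={b, c, f}   OUT={a, b, c, e, f}
  B5:   IN={a, b, c, e, f}   OUT={a, b, e, f}
  B6:   IN={a, b, e, f}   OUT={a, b, c, e, f}
  B7:   IN={a, b}   OUT={c, e, f}
  B8:   IN={c, e, f}   OUT={f}
  B9:   IN={f}   OUT={}

Merge at B7: OUT[B7] = IN[B8] = {c, e, f}
Applying B7's transfer function to that OUT value gives IN[B7] (row B7 above).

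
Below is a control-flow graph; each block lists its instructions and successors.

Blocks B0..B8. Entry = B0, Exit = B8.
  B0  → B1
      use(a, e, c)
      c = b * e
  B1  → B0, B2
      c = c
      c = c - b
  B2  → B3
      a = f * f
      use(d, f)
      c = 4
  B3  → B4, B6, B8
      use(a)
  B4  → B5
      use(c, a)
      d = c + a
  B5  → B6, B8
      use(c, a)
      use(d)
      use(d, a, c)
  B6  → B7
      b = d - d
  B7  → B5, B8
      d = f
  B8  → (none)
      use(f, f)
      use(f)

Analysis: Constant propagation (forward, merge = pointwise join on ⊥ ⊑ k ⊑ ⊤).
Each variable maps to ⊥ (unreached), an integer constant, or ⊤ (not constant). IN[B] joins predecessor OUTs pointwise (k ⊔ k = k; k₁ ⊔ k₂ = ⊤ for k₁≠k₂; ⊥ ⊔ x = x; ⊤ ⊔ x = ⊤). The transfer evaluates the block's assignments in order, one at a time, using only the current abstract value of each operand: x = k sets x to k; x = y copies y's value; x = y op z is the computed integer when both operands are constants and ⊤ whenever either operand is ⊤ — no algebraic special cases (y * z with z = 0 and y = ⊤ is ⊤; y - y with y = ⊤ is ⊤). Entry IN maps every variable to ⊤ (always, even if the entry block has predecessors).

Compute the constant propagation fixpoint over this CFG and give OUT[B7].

Answer: {a: ⊤, b: ⊤, c: 4, d: ⊤, e: ⊤, f: ⊤}

Working:
Fixpoint table:
  B0:  IN=(all ⊤)  OUT=(all ⊤)
  B1:  IN=(all ⊤)  OUT=(all ⊤)
  B2:  IN=(all ⊤)  OUT={c:4; rest ⊤}
  B3:  IN={c:4; rest ⊤}  OUT={c:4; rest ⊤}
  B4:  IN={c:4; rest ⊤}  OUT={c:4; rest ⊤}
  B5:  IN={c:4; rest ⊤}  OUT={c:4; rest ⊤}
  B6:  IN={c:4; rest ⊤}  OUT={c:4; rest ⊤}
  B7:  IN={c:4; rest ⊤}  OUT={c:4; rest ⊤}
  B8:  IN={c:4; rest ⊤}  OUT={c:4; rest ⊤}

Merge at B7: IN[B7] = OUT[B6] = {a: ⊤, b: ⊤, c: 4, d: ⊤, e: ⊤, f: ⊤}
Applying B7's transfer function to that IN value gives OUT[B7] (row B7 above).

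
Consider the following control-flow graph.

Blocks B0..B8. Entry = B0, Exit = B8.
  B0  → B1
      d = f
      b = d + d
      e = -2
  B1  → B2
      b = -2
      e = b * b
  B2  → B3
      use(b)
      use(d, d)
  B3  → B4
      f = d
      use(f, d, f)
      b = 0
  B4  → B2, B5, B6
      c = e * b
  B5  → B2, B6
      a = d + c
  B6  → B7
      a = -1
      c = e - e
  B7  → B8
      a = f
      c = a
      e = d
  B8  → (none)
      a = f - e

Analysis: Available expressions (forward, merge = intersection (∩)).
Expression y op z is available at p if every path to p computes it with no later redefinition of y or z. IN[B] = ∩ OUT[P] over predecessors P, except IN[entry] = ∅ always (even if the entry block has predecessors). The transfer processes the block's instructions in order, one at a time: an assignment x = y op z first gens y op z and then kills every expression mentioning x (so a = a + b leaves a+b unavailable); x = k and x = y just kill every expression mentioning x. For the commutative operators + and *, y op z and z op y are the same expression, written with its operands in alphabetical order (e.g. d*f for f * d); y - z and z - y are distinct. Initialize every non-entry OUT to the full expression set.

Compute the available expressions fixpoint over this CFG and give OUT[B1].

Answer: {b*b, d+d}

Working:
Per-block solution:
  B0: | IN={} | OUT={d+d}
  B1: | IN={d+d} | OUT={b*b, d+d}
  B2: | IN={d+d} | OUT={d+d}
  B3: | IN={d+d} | OUT={d+d}
  B4: | IN={d+d} | OUT={b*e, d+d}
  B5: | IN={b*e, d+d} | OUT={b*e, c+d, d+d}
  B6: | IN={b*e, d+d} | OUT={b*e, d+d, e-e}
  B7: | IN={b*e, d+d, e-e} | OUT={d+d}
  B8: | IN={d+d} | OUT={d+d, f-e}

Merge at B1: IN[B1] = OUT[B0] = {d+d}
Applying B1's transfer function to that IN value gives OUT[B1] (row B1 above).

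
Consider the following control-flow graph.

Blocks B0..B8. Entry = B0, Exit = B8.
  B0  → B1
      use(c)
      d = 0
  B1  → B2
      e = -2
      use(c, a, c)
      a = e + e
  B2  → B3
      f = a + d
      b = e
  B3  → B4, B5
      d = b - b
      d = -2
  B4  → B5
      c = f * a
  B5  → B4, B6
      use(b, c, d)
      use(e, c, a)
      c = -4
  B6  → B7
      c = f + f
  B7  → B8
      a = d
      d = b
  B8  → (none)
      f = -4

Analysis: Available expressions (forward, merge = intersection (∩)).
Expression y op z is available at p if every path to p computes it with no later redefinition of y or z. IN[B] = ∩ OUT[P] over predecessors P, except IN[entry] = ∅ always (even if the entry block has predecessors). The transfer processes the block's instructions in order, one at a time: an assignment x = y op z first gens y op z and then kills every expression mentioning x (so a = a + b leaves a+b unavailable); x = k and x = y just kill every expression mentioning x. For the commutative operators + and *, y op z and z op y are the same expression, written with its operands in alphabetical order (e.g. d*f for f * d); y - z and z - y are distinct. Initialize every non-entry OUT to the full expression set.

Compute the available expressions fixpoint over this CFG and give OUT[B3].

Converged values:
  B0:  IN={}  OUT={}
  B1:  IN={}  OUT={e+e}
  B2:  IN={e+e}  OUT={a+d, e+e}
  B3:  IN={a+d, e+e}  OUT={b-b, e+e}
  B4:  IN={b-b, e+e}  OUT={a*f, b-b, e+e}
  B5:  IN={b-b, e+e}  OUT={b-b, e+e}
  B6:  IN={b-b, e+e}  OUT={b-b, e+e, f+f}
  B7:  IN={b-b, e+e, f+f}  OUT={b-b, e+e, f+f}
  B8:  IN={b-b, e+e, f+f}  OUT={b-b, e+e}

Merge at B3: IN[B3] = OUT[B2] = {a+d, e+e}
Applying B3's transfer function to that IN value gives OUT[B3] (row B3 above).

Answer: {b-b, e+e}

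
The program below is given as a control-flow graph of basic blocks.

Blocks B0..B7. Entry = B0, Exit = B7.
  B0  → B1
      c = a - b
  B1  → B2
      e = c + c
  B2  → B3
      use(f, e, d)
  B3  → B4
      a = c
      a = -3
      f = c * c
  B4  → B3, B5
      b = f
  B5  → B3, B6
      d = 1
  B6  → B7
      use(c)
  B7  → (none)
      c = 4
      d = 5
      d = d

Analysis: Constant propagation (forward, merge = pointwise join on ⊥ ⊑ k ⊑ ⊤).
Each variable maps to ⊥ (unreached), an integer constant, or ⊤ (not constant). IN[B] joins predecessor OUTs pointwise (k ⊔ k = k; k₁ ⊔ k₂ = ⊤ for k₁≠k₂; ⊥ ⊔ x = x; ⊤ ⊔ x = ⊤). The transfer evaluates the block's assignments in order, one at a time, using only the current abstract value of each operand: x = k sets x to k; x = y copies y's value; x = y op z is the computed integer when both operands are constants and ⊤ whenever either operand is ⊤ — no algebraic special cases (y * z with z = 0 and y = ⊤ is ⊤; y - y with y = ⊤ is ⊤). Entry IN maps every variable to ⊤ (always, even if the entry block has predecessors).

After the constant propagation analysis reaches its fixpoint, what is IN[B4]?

Answer: {a: -3, b: ⊤, c: ⊤, d: ⊤, e: ⊤, f: ⊤}

Working:
Fixpoint table:
  B0:   IN=(all ⊤)   OUT=(all ⊤)
  B1:   IN=(all ⊤)   OUT=(all ⊤)
  B2:   IN=(all ⊤)   OUT=(all ⊤)
  B3:   IN=(all ⊤)   OUT={a:-3; rest ⊤}
  B4:   IN={a:-3; rest ⊤}   OUT={a:-3; rest ⊤}
  B5:   IN={a:-3; rest ⊤}   OUT={a:-3, d:1; rest ⊤}
  B6:   IN={a:-3, d:1; rest ⊤}   OUT={a:-3, d:1; rest ⊤}
  B7:   IN={a:-3, d:1; rest ⊤}   OUT={a:-3, c:4, d:5; rest ⊤}

Merge at B4: IN[B4] = OUT[B3] = {a: -3, b: ⊤, c: ⊤, d: ⊤, e: ⊤, f: ⊤}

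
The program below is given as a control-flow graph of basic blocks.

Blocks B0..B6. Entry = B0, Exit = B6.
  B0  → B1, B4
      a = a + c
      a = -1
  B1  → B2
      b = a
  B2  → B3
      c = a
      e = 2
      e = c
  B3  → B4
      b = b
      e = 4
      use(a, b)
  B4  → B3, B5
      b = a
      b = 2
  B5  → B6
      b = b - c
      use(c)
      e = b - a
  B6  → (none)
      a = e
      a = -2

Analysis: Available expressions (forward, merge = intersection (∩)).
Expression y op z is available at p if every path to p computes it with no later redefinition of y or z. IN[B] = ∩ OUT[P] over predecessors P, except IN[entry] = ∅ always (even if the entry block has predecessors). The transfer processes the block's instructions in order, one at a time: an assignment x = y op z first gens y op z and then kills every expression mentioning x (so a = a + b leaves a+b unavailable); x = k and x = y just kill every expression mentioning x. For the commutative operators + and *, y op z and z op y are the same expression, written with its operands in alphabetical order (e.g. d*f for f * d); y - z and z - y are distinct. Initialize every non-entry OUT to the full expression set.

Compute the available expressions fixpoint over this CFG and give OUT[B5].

Answer: {b-a}

Working:
Per-block solution:
  B0: | IN={} | OUT={}
  B1: | IN={} | OUT={}
  B2: | IN={} | OUT={}
  B3: | IN={} | OUT={}
  B4: | IN={} | OUT={}
  B5: | IN={} | OUT={b-a}
  B6: | IN={b-a} | OUT={}

Merge at B5: IN[B5] = OUT[B4] = {}
Applying B5's transfer function to that IN value gives OUT[B5] (row B5 above).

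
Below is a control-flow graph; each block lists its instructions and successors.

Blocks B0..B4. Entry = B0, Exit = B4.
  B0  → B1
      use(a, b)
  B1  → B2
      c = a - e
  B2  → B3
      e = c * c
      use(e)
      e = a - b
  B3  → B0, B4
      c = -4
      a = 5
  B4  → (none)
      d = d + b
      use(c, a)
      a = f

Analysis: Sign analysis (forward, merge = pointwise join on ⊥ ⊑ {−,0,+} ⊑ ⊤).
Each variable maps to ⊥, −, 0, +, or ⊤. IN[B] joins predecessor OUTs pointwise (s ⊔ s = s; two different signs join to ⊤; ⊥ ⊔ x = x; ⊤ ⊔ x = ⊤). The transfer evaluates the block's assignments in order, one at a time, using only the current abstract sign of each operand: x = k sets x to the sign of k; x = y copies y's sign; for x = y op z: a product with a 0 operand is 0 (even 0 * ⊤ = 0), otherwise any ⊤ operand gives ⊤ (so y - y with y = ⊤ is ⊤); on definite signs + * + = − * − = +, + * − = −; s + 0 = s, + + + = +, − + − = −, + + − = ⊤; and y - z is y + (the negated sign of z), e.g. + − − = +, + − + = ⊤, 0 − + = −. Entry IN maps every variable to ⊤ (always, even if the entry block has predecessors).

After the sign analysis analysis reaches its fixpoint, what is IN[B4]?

Answer: {a: +, b: ⊤, c: -, d: ⊤, e: ⊤, f: ⊤}

Working:
Converged values:
  B0:   IN=(all ⊤)   OUT=(all ⊤)
  B1:   IN=(all ⊤)   OUT=(all ⊤)
  B2:   IN=(all ⊤)   OUT=(all ⊤)
  B3:   IN=(all ⊤)   OUT={a:+, c:-; rest ⊤}
  B4:   IN={a:+, c:-; rest ⊤}   OUT={c:-; rest ⊤}

Merge at B4: IN[B4] = OUT[B3] = {a: +, b: ⊤, c: -, d: ⊤, e: ⊤, f: ⊤}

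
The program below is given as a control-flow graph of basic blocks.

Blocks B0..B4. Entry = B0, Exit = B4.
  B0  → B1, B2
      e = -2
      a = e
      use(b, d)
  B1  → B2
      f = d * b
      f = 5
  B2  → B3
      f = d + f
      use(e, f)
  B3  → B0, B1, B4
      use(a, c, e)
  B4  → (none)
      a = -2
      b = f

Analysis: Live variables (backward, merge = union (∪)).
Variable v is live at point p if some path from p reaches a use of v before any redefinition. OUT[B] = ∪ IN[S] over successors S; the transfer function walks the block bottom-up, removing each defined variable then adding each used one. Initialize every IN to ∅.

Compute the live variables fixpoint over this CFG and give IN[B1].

Answer: {a, b, c, d, e}

Working:
Per-block solution:
  B0:   IN={b, c, d, f}   OUT={a, b, c, d, e, f}
  B1:   IN={a, b, c, d, e}   OUT={a, b, c, d, e, f}
  B2:   IN={a, b, c, d, e, f}   OUT={a, b, c, d, e, f}
  B3:   IN={a, b, c, d, e, f}   OUT={a, b, c, d, e, f}
  B4:   IN={f}   OUT={}

Merge at B1: OUT[B1] = IN[B2] = {a, b, c, d, e, f}
Applying B1's transfer function to that OUT value gives IN[B1] (row B1 above).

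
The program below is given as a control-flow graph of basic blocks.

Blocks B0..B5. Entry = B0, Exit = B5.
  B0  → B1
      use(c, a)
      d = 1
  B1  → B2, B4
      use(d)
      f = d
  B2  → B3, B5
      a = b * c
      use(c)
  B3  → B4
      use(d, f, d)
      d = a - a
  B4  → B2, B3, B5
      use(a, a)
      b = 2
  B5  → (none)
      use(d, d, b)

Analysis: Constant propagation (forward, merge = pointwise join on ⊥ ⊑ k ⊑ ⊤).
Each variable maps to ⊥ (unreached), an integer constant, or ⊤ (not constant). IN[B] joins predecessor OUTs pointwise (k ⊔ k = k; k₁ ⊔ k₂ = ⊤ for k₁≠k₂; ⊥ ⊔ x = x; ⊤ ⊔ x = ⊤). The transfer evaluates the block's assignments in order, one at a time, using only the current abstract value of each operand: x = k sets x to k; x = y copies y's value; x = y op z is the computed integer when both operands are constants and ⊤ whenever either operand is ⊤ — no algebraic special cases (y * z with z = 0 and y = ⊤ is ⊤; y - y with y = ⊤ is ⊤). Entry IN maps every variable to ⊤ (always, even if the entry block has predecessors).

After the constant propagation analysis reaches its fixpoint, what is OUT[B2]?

Answer: {a: ⊤, b: ⊤, c: ⊤, d: ⊤, e: ⊤, f: 1}

Working:
Fixpoint table:
  B0:  IN=(all ⊤)  OUT={d:1; rest ⊤}
  B1:  IN={d:1; rest ⊤}  OUT={d:1, f:1; rest ⊤}
  B2:  IN={f:1; rest ⊤}  OUT={f:1; rest ⊤}
  B3:  IN={f:1; rest ⊤}  OUT={f:1; rest ⊤}
  B4:  IN={f:1; rest ⊤}  OUT={b:2, f:1; rest ⊤}
  B5:  IN={f:1; rest ⊤}  OUT={f:1; rest ⊤}

Merge at B2: IN[B2] = OUT[B1] ⊔ OUT[B4] = {a: ⊤, b: ⊤, c: ⊤, d: ⊤, e: ⊤, f: 1}
Applying B2's transfer function to that IN value gives OUT[B2] (row B2 above).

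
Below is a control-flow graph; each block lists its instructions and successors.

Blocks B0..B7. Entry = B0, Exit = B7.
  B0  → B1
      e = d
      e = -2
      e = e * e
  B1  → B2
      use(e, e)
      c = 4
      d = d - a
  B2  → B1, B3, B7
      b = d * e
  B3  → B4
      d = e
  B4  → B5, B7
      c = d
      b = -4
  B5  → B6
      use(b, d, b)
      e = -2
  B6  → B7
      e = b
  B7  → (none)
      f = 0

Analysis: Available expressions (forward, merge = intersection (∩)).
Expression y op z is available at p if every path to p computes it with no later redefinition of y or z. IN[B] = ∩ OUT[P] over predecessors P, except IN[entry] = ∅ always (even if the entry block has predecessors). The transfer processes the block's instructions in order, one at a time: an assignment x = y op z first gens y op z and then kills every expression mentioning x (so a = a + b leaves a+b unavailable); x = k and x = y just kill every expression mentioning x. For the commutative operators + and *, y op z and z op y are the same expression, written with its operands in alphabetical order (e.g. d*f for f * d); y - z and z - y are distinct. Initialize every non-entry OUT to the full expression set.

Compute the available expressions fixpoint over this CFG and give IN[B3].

Converged values:
  B0:  IN={}  OUT={}
  B1:  IN={}  OUT={}
  B2:  IN={}  OUT={d*e}
  B3:  IN={d*e}  OUT={}
  B4:  IN={}  OUT={}
  B5:  IN={}  OUT={}
  B6:  IN={}  OUT={}
  B7:  IN={}  OUT={}

Merge at B3: IN[B3] = OUT[B2] = {d*e}

Answer: {d*e}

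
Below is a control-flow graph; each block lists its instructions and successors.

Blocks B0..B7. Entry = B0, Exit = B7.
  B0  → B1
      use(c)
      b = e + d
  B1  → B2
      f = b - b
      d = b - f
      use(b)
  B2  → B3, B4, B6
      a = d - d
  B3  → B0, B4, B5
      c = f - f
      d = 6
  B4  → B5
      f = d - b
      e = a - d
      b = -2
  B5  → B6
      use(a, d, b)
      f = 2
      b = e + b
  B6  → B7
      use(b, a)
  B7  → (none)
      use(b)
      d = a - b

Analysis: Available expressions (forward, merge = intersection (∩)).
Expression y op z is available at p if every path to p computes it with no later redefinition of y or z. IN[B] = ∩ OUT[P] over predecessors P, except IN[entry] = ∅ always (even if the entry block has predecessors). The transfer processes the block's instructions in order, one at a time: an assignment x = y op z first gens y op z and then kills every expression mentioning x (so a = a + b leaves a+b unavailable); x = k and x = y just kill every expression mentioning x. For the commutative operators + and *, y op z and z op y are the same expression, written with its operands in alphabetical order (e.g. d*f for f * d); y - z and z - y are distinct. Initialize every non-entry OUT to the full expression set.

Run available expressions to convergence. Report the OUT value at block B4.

Per-block solution:
  B0:   IN={}   OUT={d+e}
  B1:   IN={d+e}   OUT={b-b, b-f}
  B2:   IN={b-b, b-f}   OUT={b-b, b-f, d-d}
  B3:   IN={b-b, b-f, d-d}   OUT={b-b, b-f, f-f}
  B4:   IN={b-b, b-f}   OUT={a-d}
  B5:   IN={}   OUT={}
  B6:   IN={}   OUT={}
  B7:   IN={}   OUT={a-b}

Merge at B4: IN[B4] = OUT[B2] ∩ OUT[B3] = {b-b, b-f}
Applying B4's transfer function to that IN value gives OUT[B4] (row B4 above).

Answer: {a-d}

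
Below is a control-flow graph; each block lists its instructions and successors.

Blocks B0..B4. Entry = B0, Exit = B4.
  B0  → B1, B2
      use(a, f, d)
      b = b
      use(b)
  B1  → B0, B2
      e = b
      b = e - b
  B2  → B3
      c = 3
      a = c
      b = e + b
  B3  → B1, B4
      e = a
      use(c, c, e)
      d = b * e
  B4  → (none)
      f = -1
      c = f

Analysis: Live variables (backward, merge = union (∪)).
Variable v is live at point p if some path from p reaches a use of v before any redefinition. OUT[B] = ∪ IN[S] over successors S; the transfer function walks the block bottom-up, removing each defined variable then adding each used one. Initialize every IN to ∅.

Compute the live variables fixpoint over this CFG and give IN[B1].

Per-block solution:
  B0:  IN={a, b, d, e, f}  OUT={a, b, d, e, f}
  B1:  IN={a, b, d, f}  OUT={a, b, d, e, f}
  B2:  IN={b, e, f}  OUT={a, b, c, f}
  B3:  IN={a, b, c, f}  OUT={a, b, d, f}
  B4:  IN={}  OUT={}

Merge at B1: OUT[B1] = IN[B0] ⊔ IN[B2] = {a, b, d, e, f}
Applying B1's transfer function to that OUT value gives IN[B1] (row B1 above).

Answer: {a, b, d, f}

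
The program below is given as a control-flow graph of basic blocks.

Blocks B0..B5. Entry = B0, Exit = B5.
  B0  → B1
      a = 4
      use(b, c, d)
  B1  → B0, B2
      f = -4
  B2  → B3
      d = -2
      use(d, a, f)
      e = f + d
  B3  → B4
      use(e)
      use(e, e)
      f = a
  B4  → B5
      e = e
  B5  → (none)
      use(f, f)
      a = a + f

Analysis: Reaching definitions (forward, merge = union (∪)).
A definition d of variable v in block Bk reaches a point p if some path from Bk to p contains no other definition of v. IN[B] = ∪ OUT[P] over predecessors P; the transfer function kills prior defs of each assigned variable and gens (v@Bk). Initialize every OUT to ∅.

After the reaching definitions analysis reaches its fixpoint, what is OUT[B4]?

Answer: {a@B0, d@B2, e@B4, f@B3}

Trace:
Fixpoint table:
  B0:  IN={a@B0, f@B1}  OUT={a@B0, f@B1}
  B1:  IN={a@B0, f@B1}  OUT={a@B0, f@B1}
  B2:  IN={a@B0, f@B1}  OUT={a@B0, d@B2, e@B2, f@B1}
  B3:  IN={a@B0, d@B2, e@B2, f@B1}  OUT={a@B0, d@B2, e@B2, f@B3}
  B4:  IN={a@B0, d@B2, e@B2, f@B3}  OUT={a@B0, d@B2, e@B4, f@B3}
  B5:  IN={a@B0, d@B2, e@B4, f@B3}  OUT={a@B5, d@B2, e@B4, f@B3}

Merge at B4: IN[B4] = OUT[B3] = {a@B0, d@B2, e@B2, f@B3}
Applying B4's transfer function to that IN value gives OUT[B4] (row B4 above).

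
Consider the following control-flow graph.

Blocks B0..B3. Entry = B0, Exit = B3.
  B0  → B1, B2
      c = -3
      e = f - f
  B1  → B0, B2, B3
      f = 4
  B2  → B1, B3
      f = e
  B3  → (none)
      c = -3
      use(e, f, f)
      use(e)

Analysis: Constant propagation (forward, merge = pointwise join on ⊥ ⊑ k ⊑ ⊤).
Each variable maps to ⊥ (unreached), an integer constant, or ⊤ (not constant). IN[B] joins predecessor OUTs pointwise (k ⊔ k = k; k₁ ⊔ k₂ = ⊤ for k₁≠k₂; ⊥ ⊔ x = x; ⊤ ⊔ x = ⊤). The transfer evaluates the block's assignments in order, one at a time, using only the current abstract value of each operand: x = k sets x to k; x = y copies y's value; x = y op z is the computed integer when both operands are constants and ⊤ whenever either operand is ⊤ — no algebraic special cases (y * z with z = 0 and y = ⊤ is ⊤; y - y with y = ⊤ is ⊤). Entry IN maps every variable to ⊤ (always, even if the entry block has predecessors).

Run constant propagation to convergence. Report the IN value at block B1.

Answer: {a: ⊤, b: ⊤, c: -3, d: ⊤, e: ⊤, f: ⊤}

Trace:
Converged values:
  B0:  IN=(all ⊤)  OUT={c:-3; rest ⊤}
  B1:  IN={c:-3; rest ⊤}  OUT={c:-3, f:4; rest ⊤}
  B2:  IN={c:-3; rest ⊤}  OUT={c:-3; rest ⊤}
  B3:  IN={c:-3; rest ⊤}  OUT={c:-3; rest ⊤}

Merge at B1: IN[B1] = OUT[B0] ⊔ OUT[B2] = {a: ⊤, b: ⊤, c: -3, d: ⊤, e: ⊤, f: ⊤}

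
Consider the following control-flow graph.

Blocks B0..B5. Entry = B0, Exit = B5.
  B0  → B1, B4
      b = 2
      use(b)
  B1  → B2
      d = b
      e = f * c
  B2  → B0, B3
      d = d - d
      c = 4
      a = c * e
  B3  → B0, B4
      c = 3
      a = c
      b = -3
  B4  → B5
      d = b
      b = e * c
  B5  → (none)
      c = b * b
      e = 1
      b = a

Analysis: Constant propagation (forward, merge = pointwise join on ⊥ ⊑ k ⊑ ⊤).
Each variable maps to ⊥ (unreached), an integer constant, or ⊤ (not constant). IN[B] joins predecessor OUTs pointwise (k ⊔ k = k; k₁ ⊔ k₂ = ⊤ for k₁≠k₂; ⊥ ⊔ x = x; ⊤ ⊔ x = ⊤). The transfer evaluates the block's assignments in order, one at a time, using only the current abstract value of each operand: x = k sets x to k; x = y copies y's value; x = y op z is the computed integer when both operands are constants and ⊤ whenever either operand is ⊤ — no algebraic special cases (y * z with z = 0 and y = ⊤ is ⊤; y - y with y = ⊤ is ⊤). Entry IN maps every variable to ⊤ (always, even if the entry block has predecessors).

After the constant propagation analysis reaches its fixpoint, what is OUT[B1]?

Answer: {a: ⊤, b: 2, c: ⊤, d: 2, e: ⊤, f: ⊤}

Trace:
Per-block solution:
  B0:   IN=(all ⊤)   OUT={b:2; rest ⊤}
  B1:   IN={b:2; rest ⊤}   OUT={b:2, d:2; rest ⊤}
  B2:   IN={b:2, d:2; rest ⊤}   OUT={b:2, c:4, d:0; rest ⊤}
  B3:   IN={b:2, c:4, d:0; rest ⊤}   OUT={a:3, b:-3, c:3, d:0; rest ⊤}
  B4:   IN=(all ⊤)   OUT=(all ⊤)
  B5:   IN=(all ⊤)   OUT={e:1; rest ⊤}

Merge at B1: IN[B1] = OUT[B0] = {a: ⊤, b: 2, c: ⊤, d: ⊤, e: ⊤, f: ⊤}
Applying B1's transfer function to that IN value gives OUT[B1] (row B1 above).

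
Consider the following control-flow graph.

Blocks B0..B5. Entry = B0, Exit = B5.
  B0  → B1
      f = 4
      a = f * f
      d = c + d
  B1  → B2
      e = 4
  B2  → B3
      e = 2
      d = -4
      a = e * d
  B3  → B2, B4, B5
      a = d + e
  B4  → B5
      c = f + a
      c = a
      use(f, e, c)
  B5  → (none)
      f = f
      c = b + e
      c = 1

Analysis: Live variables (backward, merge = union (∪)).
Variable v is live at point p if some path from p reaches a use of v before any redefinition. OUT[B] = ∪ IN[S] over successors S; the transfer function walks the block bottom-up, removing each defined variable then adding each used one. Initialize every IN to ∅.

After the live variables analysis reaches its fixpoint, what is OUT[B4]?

Fixpoint table:
  B0:  IN={b, c, d}  OUT={b, f}
  B1:  IN={b, f}  OUT={b, f}
  B2:  IN={b, f}  OUT={b, d, e, f}
  B3:  IN={b, d, e, f}  OUT={a, b, e, f}
  B4:  IN={a, b, e, f}  OUT={b, e, f}
  B5:  IN={b, e, f}  OUT={}

Merge at B4: OUT[B4] = IN[B5] = {b, e, f}

Answer: {b, e, f}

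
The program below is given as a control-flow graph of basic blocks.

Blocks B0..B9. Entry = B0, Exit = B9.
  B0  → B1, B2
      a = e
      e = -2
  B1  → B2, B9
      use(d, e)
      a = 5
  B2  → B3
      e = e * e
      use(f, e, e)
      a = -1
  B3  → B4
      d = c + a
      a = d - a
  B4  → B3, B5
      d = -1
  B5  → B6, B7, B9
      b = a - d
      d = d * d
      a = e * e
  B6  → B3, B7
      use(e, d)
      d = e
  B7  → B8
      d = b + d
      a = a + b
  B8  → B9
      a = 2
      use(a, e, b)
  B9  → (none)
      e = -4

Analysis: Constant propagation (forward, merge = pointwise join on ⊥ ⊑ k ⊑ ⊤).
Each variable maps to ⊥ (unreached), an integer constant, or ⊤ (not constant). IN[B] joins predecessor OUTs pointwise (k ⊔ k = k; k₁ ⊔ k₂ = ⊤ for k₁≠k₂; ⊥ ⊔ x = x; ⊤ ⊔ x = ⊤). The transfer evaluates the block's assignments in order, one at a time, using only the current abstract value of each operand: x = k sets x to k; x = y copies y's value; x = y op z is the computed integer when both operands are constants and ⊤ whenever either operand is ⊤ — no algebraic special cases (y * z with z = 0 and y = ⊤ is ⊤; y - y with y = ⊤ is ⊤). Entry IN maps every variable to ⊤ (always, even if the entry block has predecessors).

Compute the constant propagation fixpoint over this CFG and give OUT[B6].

Per-block solution:
  B0:   IN=(all ⊤)   OUT={e:-2; rest ⊤}
  B1:   IN={e:-2; rest ⊤}   OUT={a:5, e:-2; rest ⊤}
  B2:   IN={e:-2; rest ⊤}   OUT={a:-1, e:4; rest ⊤}
  B3:   IN={e:4; rest ⊤}   OUT={e:4; rest ⊤}
  B4:   IN={e:4; rest ⊤}   OUT={d:-1, e:4; rest ⊤}
  B5:   IN={d:-1, e:4; rest ⊤}   OUT={a:16, d:1, e:4; rest ⊤}
  B6:   IN={a:16, d:1, e:4; rest ⊤}   OUT={a:16, d:4, e:4; rest ⊤}
  B7:   IN={a:16, e:4; rest ⊤}   OUT={e:4; rest ⊤}
  B8:   IN={e:4; rest ⊤}   OUT={a:2, e:4; rest ⊤}
  B9:   IN=(all ⊤)   OUT={e:-4; rest ⊤}

Merge at B6: IN[B6] = OUT[B5] = {a: 16, b: ⊤, c: ⊤, d: 1, e: 4, f: ⊤}
Applying B6's transfer function to that IN value gives OUT[B6] (row B6 above).

Answer: {a: 16, b: ⊤, c: ⊤, d: 4, e: 4, f: ⊤}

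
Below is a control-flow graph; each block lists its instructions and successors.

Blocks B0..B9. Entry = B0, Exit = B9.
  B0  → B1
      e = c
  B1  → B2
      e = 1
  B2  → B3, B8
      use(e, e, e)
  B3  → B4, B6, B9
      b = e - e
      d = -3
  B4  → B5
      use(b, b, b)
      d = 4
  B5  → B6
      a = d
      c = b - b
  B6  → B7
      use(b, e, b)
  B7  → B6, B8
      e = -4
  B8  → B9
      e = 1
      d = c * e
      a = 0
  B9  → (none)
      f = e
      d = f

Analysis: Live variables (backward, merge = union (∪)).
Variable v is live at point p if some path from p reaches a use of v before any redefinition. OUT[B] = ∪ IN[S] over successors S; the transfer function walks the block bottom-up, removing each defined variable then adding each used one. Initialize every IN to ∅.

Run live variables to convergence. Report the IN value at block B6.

Answer: {b, c, e}

Working:
Converged values:
  B0: | IN={c} | OUT={c}
  B1: | IN={c} | OUT={c, e}
  B2: | IN={c, e} | OUT={c, e}
  B3: | IN={c, e} | OUT={b, c, e}
  B4: | IN={b, e} | OUT={b, d, e}
  B5: | IN={b, d, e} | OUT={b, c, e}
  B6: | IN={b, c, e} | OUT={b, c}
  B7: | IN={b, c} | OUT={b, c, e}
  B8: | IN={c} | OUT={e}
  B9: | IN={e} | OUT={}

Merge at B6: OUT[B6] = IN[B7] = {b, c}
Applying B6's transfer function to that OUT value gives IN[B6] (row B6 above).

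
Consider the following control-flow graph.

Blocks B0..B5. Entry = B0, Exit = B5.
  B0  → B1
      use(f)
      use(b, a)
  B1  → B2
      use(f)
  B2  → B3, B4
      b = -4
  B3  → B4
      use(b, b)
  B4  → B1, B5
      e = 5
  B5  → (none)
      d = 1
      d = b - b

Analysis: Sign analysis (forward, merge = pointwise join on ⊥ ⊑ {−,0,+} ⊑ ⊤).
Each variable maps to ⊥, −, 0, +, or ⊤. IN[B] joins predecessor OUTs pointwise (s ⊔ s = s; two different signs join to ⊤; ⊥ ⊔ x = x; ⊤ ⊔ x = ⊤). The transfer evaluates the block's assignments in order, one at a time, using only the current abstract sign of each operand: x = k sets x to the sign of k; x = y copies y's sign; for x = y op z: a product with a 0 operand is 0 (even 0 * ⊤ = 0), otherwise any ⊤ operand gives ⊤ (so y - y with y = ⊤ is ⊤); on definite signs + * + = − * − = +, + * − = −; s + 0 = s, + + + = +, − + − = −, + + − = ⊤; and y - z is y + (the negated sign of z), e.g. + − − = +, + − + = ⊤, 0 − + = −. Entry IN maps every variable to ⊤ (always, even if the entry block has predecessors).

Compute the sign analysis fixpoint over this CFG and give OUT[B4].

Answer: {a: ⊤, b: -, c: ⊤, d: ⊤, e: +, f: ⊤}

Trace:
Converged values:
  B0: | IN=(all ⊤) | OUT=(all ⊤)
  B1: | IN=(all ⊤) | OUT=(all ⊤)
  B2: | IN=(all ⊤) | OUT={b:-; rest ⊤}
  B3: | IN={b:-; rest ⊤} | OUT={b:-; rest ⊤}
  B4: | IN={b:-; rest ⊤} | OUT={b:-, e:+; rest ⊤}
  B5: | IN={b:-, e:+; rest ⊤} | OUT={b:-, e:+; rest ⊤}

Merge at B4: IN[B4] = OUT[B2] ⊔ OUT[B3] = {a: ⊤, b: -, c: ⊤, d: ⊤, e: ⊤, f: ⊤}
Applying B4's transfer function to that IN value gives OUT[B4] (row B4 above).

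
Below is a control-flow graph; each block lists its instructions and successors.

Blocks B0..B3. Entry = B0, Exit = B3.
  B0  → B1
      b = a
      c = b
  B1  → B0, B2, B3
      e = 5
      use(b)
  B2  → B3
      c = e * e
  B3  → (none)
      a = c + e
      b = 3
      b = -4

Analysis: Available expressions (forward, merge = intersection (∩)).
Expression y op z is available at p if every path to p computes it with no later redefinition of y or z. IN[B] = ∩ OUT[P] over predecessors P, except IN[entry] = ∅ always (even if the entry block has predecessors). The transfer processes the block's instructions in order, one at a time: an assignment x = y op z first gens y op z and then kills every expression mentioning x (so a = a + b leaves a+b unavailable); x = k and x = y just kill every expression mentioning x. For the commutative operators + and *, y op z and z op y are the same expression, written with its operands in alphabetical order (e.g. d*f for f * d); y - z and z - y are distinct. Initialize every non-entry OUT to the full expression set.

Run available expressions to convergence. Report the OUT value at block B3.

Answer: {c+e}

Working:
Fixpoint table:
  B0:   IN={}   OUT={}
  B1:   IN={}   OUT={}
  B2:   IN={}   OUT={e*e}
  B3:   IN={}   OUT={c+e}

Merge at B3: IN[B3] = OUT[B1] ∩ OUT[B2] = {}
Applying B3's transfer function to that IN value gives OUT[B3] (row B3 above).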